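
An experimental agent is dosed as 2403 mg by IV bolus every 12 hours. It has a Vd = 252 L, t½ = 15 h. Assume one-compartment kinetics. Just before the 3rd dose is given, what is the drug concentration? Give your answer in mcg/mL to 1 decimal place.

8.6 mcg/mL

f = (1/2)^(τ/t½) = (1/2)^(12/15) ≈ 0.5743.
C₀ = D/Vd = 2403/252 ≈ 9.536 mcg/mL.
Before the 3rd dose, 2 doses have been given. Superposition: Cmin = C₀·(f + f²).
≈ 9.536 × (0.5743 + 0.3298) ≈ 9.536 × 0.9041 ≈ 8.621 mcg/mL.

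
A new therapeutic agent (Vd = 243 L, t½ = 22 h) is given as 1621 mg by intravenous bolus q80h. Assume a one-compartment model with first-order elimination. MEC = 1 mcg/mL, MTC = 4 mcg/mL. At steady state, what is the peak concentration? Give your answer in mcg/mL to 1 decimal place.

7.3 mcg/mL

Over one 80-h interval, 80/22 ≈ 3.6364 half-lives elapse, leaving f ≈ 0.0804 of each dose.
Accumulation ratio R = 1/(1 − f) ≈ 1/0.9196 ≈ 1.0874.
Single-dose peak C₀ = D/Vd = 1621/243 ≈ 6.671 mcg/mL.
Steady-state peak Cmax,ss = C₀·R ≈ 6.671 × 1.0874 ≈ 7.254 mcg/mL.
Peak 7.3 mcg/mL vs MTC 4 mcg/mL: exceeds toxic threshold.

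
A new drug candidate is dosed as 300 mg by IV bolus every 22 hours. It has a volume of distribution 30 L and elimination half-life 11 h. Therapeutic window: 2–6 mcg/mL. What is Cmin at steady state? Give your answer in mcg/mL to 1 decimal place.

3.3 mcg/mL

The dosing interval is 2 half-lives, so f = 2^(−2) = 0.25.
Accumulation ratio R = 1/(1 − f) = 1/0.75 = 4/3.
Single-dose peak C₀ = D/Vd = 300/30 = 10 mcg/mL.
Steady-state peak Cmax,ss = C₀·R = 10 × 4/3 ≈ 13.333 mcg/mL.
Steady-state trough Cmin,ss = Cmax,ss·f ≈ 13.333 × 0.25 ≈ 3.333 mcg/mL.
Trough 3.3 mcg/mL vs MEC 2 mcg/mL: adequate.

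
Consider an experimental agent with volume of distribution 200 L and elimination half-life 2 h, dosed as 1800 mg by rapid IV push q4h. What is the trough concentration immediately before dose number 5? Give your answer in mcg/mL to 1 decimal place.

3.0 mcg/mL

f = (1/2)^(τ/t½) = (1/2)^(4/2) ≈ 0.2500.
C₀ = D/Vd = 1800/200 ≈ 9.000 mcg/mL.
Before the 5th dose, 4 doses have been given. Superposition: Cmin = C₀·(f + f² + … + f^4).
≈ 9.000 × (0.2500 + 0.0625 + 0.0156 + 0.0039) ≈ 9.000 × 0.3320 ≈ 2.988 mcg/mL.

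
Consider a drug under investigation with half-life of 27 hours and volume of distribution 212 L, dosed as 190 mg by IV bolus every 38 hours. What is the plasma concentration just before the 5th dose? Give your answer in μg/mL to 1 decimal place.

f = (1/2)^(τ/t½) = (1/2)^(38/27) ≈ 0.3770.
C₀ = D/Vd = 190/212 ≈ 0.896 μg/mL.
Before the 5th dose, 4 doses have been given. Superposition: Cmin = C₀·(f + f² + … + f^4).
≈ 0.896 × (0.3770 + 0.1421 + 0.0536 + 0.0202) ≈ 0.896 × 0.5929 ≈ 0.531 μg/mL.

0.5 μg/mL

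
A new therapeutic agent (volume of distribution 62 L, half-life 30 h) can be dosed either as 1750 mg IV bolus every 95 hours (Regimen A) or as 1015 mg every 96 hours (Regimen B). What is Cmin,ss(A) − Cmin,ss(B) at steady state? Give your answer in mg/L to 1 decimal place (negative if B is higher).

1.5 mg/L

Regimen A: f = (1/2)^(95/30) ≈ 0.1114; Cmin,ss = (1750/62)·f/(1−f) ≈ 3.539 mg/L.
Regimen B: f = (1/2)^(96/30) ≈ 0.1088; Cmin,ss = (1015/62)·f/(1−f) ≈ 1.999 mg/L.
Difference ≈ 3.539 − 1.999 ≈ 1.540 mg/L.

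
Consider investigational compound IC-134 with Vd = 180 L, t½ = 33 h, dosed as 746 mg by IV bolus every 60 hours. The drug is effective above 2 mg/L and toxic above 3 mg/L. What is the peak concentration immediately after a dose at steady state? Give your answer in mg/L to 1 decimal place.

5.8 mg/L

Over one 60-h interval, 60/33 ≈ 1.8182 half-lives elapse, leaving f ≈ 0.2836 of each dose.
At steady state, accumulation factor R = 1/(1 − e^(−kτ)) ≈ 1.3959.
Each bolus raises the concentration by D/Vd = 746/180 ≈ 4.144 mg/L.
Cmax,ss = C₀/(1 − f) ≈ 4.144/0.7164 ≈ 5.784 mg/L.
Peak 5.8 mg/L vs MTC 3 mg/L: exceeds toxic threshold.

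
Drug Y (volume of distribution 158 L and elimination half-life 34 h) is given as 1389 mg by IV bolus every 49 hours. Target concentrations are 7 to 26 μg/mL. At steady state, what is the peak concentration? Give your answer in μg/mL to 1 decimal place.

Over one 49-h interval, 49/34 ≈ 1.4412 half-lives elapse, leaving f ≈ 0.3683 of each dose.
Accumulation ratio R = 1/(1 − f) ≈ 1/0.6317 ≈ 1.5830.
Single-dose peak C₀ = D/Vd = 1389/158 ≈ 8.791 μg/mL.
Steady-state peak Cmax,ss = C₀·R ≈ 8.791 × 1.5830 ≈ 13.916 μg/mL.
Peak 13.9 μg/mL vs MTC 26 μg/mL: below toxic threshold.

13.9 μg/mL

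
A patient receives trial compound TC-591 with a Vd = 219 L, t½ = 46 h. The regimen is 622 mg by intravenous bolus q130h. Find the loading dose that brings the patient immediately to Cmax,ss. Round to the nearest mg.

f = (1/2)^(130/46) ≈ 0.141014; accumulation ratio R = 1/(1−f) ≈ 1.16416.
Loading dose to hit Cmax,ss on first dose: D_load = D_maint·R ≈ 622 × 1.16416 ≈ 724.11 mg.

724 mg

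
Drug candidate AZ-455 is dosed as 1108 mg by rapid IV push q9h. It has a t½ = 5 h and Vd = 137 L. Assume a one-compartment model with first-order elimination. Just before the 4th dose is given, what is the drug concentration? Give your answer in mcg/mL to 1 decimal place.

f = (1/2)^(τ/t½) = (1/2)^(9/5) ≈ 0.2872.
C₀ = D/Vd = 1108/137 ≈ 8.088 mcg/mL.
Before the 4th dose, 3 doses have been given. Superposition: Cmin = C₀·(f + f² + … + f^3).
≈ 8.088 × (0.2872 + 0.0825 + 0.0237) ≈ 8.088 × 0.3934 ≈ 3.182 mcg/mL.

3.2 mcg/mL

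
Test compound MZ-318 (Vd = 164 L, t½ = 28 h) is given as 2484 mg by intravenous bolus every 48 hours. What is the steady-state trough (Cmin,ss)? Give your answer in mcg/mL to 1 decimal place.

6.6 mcg/mL

τ/t½ = 48/28 ≈ 1.7143, so fraction remaining f = (1/2)^(48/28) ≈ 0.3048.
Single-dose peak C₀ = D/Vd = 2484/164 ≈ 15.146 mcg/mL.
Steady-state trough Cmin,ss = C₀·f/(1−f) ≈ 15.146 × 0.3048/0.6952 ≈ 6.641 mcg/mL.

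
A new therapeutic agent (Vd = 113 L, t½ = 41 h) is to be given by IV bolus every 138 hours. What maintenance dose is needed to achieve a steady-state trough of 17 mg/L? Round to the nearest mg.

17883 mg

τ/t½ = 138/41 ≈ 3.3659, so f = (1/2)^(138/41) ≈ 0.097001.
Cmin,ss = (D/Vd)·f/(1−f), so D = Cmin,ss·Vd·(1−f)/f.
D = 17 × 113 × (1−f)/f ≈ 17 × 113 × 9.30917 ≈ 17882.92 mg.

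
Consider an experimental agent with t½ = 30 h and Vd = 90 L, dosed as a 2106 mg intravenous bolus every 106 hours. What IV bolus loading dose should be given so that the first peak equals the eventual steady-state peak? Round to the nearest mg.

f = (1/2)^(106/30) ≈ 0.086370; accumulation ratio R = 1/(1−f) ≈ 1.09453.
Loading dose to hit Cmax,ss on first dose: D_load = D_maint·R ≈ 2106 × 1.09453 ≈ 2305.08 mg.

2305 mg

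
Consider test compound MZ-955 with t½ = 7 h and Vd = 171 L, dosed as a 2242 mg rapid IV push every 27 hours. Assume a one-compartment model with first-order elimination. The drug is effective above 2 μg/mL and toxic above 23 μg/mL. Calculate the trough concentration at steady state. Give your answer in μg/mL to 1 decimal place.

Over one 27-h interval, 27/7 ≈ 3.8571 half-lives elapse, leaving f ≈ 0.0690 of each dose.
At steady state, accumulation factor R = 1/(1 − e^(−kτ)) ≈ 1.0741.
Each bolus raises the concentration by D/Vd = 2242/171 ≈ 13.111 μg/mL.
Cmax,ss = C₀/(1 − f) ≈ 13.111/0.9310 ≈ 14.083 μg/mL.
One interval later, Cmin,ss = Cmax,ss·e^(−kτ) ≈ 14.083 × 0.0690 ≈ 0.972 μg/mL.
Trough 1.0 μg/mL vs MEC 2 μg/mL: subtherapeutic.

1.0 μg/mL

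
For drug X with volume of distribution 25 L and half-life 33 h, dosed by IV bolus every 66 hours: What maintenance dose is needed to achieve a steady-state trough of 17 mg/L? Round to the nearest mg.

τ/t½ = 66/33 ≈ 2, so f = (1/2)^(66/33) ≈ 0.250000.
Cmin,ss = (D/Vd)·f/(1−f), so D = Cmin,ss·Vd·(1−f)/f.
D = 17 × 25 × (1−f)/f ≈ 17 × 25 × 3.00000 ≈ 1275.00 mg.

1275 mg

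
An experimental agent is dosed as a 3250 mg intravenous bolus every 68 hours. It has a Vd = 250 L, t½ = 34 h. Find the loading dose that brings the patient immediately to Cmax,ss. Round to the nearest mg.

f = (1/2)^(68/34) ≈ 0.250000; accumulation ratio R = 1/(1−f) ≈ 1.33333.
Loading dose to hit Cmax,ss on first dose: D_load = D_maint·R ≈ 3250 × 1.33333 ≈ 4333.32 mg.

4333 mg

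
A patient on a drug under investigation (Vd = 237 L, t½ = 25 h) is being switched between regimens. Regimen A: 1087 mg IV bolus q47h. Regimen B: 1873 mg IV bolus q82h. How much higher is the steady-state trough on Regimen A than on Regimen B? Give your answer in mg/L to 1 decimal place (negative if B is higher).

Regimen A: f = (1/2)^(47/25) ≈ 0.2717; Cmin,ss = (1087/237)·f/(1−f) ≈ 1.711 mg/L.
Regimen B: f = (1/2)^(82/25) ≈ 0.1029; Cmin,ss = (1873/237)·f/(1−f) ≈ 0.906 mg/L.
Difference ≈ 1.711 − 0.906 ≈ 0.805 mg/L.

0.8 mg/L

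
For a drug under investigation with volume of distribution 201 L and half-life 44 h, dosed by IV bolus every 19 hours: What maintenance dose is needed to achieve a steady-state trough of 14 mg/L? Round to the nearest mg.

982 mg

τ/t½ = 19/44 ≈ 0.43182, so f = (1/2)^(19/44) ≈ 0.741327.
Cmin,ss = (D/Vd)·f/(1−f), so D = Cmin,ss·Vd·(1−f)/f.
D = 14 × 201 × (1−f)/f ≈ 14 × 201 × 0.34893 ≈ 981.89 mg.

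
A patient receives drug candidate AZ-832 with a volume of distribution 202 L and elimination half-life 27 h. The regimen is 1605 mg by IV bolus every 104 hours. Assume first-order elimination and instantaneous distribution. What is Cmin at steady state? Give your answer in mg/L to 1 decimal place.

k = ln2/t½ = ln2/27 ≈ 0.025672 h⁻¹; fraction remaining f = e^(−kτ) = e^(−0.025672×104) ≈ 0.0693.
At steady state, accumulation factor R = 1/(1 − e^(−kτ)) ≈ 1.0745.
Single-dose peak C₀ = D/Vd = 1605/202 ≈ 7.946 mg/L.
Cmax,ss = C₀/(1 − f) ≈ 7.946/0.9307 ≈ 8.538 mg/L.
One interval later, Cmin,ss = Cmax,ss·e^(−kτ) ≈ 8.538 × 0.0693 ≈ 0.592 mg/L.

0.6 mg/L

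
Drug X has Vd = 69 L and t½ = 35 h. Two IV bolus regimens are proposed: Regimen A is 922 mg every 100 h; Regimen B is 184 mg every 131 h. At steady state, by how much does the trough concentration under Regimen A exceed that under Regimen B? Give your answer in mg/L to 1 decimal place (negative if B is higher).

1.9 mg/L

Regimen A: f = (1/2)^(100/35) ≈ 0.1380; Cmin,ss = (922/69)·f/(1−f) ≈ 2.139 mg/L.
Regimen B: f = (1/2)^(131/35) ≈ 0.0747; Cmin,ss = (184/69)·f/(1−f) ≈ 0.215 mg/L.
Difference ≈ 2.139 − 0.215 ≈ 1.924 mg/L.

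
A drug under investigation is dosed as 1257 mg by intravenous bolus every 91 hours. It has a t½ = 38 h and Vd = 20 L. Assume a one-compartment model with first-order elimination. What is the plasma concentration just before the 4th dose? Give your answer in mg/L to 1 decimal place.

14.7 mg/L

f = (1/2)^(τ/t½) = (1/2)^(91/38) ≈ 0.1902.
C₀ = D/Vd = 1257/20 ≈ 62.850 mg/L.
Before the 4th dose, 3 doses have been given. Superposition: Cmin = C₀·(f + f² + … + f^3).
≈ 62.850 × (0.1902 + 0.0362 + 0.0069) ≈ 62.850 × 0.2333 ≈ 14.663 mg/L.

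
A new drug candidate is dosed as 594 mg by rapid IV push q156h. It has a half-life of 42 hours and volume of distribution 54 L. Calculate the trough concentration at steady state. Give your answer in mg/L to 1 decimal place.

0.9 mg/L

Over one 156-h interval, 156/42 ≈ 3.7143 half-lives elapse, leaving f ≈ 0.0762 of each dose.
At steady state, accumulation factor R = 1/(1 − e^(−kτ)) ≈ 1.0825.
Single-dose peak C₀ = D/Vd = 594/54 ≈ 11.000 mg/L.
Cmax,ss = C₀/(1 − f) ≈ 11.000/0.9238 ≈ 11.907 mg/L.
Steady-state trough Cmin,ss = Cmax,ss·f ≈ 11.907 × 0.0762 ≈ 0.907 mg/L.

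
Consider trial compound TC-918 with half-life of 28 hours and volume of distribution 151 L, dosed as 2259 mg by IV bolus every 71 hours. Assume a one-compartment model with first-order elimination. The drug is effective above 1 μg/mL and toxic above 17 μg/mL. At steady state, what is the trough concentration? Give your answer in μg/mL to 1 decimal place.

τ/t½ = 71/28 ≈ 2.5357, so fraction remaining f = (1/2)^(71/28) ≈ 0.1725.
Single-dose peak C₀ = D/Vd = 2259/151 ≈ 14.960 μg/mL.
Steady-state trough Cmin,ss = C₀·f/(1−f) ≈ 14.960 × 0.1725/0.8275 ≈ 3.119 μg/mL.
Trough 3.1 μg/mL vs MEC 1 μg/mL: adequate.

3.1 μg/mL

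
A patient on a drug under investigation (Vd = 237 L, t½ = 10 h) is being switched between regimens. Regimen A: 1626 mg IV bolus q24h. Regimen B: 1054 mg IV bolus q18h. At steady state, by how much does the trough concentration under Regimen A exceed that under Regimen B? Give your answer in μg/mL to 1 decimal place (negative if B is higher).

Regimen A: f = (1/2)^(24/10) ≈ 0.1895; Cmin,ss = (1626/237)·f/(1−f) ≈ 1.604 μg/mL.
Regimen B: f = (1/2)^(18/10) ≈ 0.2872; Cmin,ss = (1054/237)·f/(1−f) ≈ 1.792 μg/mL.
Difference ≈ 1.604 − 1.792 ≈ -0.188 μg/mL.

-0.2 μg/mL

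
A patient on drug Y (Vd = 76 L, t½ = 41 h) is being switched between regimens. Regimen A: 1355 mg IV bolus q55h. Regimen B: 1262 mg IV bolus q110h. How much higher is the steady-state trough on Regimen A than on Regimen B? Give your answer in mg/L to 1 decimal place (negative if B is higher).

Regimen A: f = (1/2)^(55/41) ≈ 0.3946; Cmin,ss = (1355/76)·f/(1−f) ≈ 11.621 mg/L.
Regimen B: f = (1/2)^(110/41) ≈ 0.1557; Cmin,ss = (1262/76)·f/(1−f) ≈ 3.062 mg/L.
Difference ≈ 11.621 − 3.062 ≈ 8.559 mg/L.

8.6 mg/L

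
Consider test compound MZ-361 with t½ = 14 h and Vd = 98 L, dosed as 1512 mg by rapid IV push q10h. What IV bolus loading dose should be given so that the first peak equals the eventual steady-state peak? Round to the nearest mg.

f = (1/2)^(10/14) ≈ 0.609507; accumulation ratio R = 1/(1−f) ≈ 2.56087.
Loading dose to hit Cmax,ss on first dose: D_load = D_maint·R ≈ 1512 × 2.56087 ≈ 3872.04 mg.

3872 mg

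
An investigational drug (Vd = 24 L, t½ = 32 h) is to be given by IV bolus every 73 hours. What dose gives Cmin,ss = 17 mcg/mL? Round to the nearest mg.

1575 mg

τ/t½ = 73/32 ≈ 2.2812, so f = (1/2)^(73/32) ≈ 0.205719.
Cmin,ss = (D/Vd)·f/(1−f), so D = Cmin,ss·Vd·(1−f)/f.
D = 17 × 24 × (1−f)/f ≈ 17 × 24 × 3.86100 ≈ 1575.29 mg.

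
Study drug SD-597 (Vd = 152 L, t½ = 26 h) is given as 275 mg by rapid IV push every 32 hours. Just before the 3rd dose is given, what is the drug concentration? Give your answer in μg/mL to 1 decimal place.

1.1 μg/mL

f = (1/2)^(τ/t½) = (1/2)^(32/26) ≈ 0.4261.
C₀ = D/Vd = 275/152 ≈ 1.809 μg/mL.
Before the 3rd dose, 2 doses have been given. Superposition: Cmin = C₀·(f + f²).
≈ 1.809 × (0.4261 + 0.1816) ≈ 1.809 × 0.6077 ≈ 1.099 μg/mL.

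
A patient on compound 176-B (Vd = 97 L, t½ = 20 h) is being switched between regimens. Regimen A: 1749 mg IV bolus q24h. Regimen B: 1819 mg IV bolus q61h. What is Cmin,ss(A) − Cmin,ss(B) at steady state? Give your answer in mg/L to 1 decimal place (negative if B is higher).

11.3 mg/L

Regimen A: f = (1/2)^(24/20) ≈ 0.4353; Cmin,ss = (1749/97)·f/(1−f) ≈ 13.899 mg/L.
Regimen B: f = (1/2)^(61/20) ≈ 0.1207; Cmin,ss = (1819/97)·f/(1−f) ≈ 2.574 mg/L.
Difference ≈ 13.899 − 2.574 ≈ 11.325 mg/L.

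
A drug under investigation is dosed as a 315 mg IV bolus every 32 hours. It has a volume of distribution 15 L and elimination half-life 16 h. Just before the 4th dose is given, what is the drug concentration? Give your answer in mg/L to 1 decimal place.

6.9 mg/L

f = (1/2)^(τ/t½) = (1/2)^(32/16) ≈ 0.2500.
C₀ = D/Vd = 315/15 ≈ 21.000 mg/L.
Before the 4th dose, 3 doses have been given. Superposition: Cmin = C₀·(f + f² + … + f^3).
≈ 21.000 × (0.2500 + 0.0625 + 0.0156) ≈ 21.000 × 0.3281 ≈ 6.890 mg/L.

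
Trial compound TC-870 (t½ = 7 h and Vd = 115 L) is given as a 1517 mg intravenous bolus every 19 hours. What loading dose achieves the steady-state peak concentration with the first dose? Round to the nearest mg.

1790 mg

f = (1/2)^(19/7) ≈ 0.152377; accumulation ratio R = 1/(1−f) ≈ 1.17977.
Loading dose to hit Cmax,ss on first dose: D_load = D_maint·R ≈ 1517 × 1.17977 ≈ 1789.71 mg.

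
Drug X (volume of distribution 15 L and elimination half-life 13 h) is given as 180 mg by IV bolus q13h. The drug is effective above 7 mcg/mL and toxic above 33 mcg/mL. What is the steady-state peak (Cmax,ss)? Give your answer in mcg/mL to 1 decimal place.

τ = 13 h = 1 half-life, so f = (1/2)^1 = 0.5.
Accumulation ratio R = 1/(1 − f) = 1/0.5 = 2/1.
Single-dose peak C₀ = D/Vd = 180/15 = 12 mcg/mL.
Steady-state peak Cmax,ss = C₀·R = 12 × 2/1 ≈ 24.000 mcg/mL.
Peak 24.0 mcg/mL vs MTC 33 mcg/mL: below toxic threshold.

24.0 mcg/mL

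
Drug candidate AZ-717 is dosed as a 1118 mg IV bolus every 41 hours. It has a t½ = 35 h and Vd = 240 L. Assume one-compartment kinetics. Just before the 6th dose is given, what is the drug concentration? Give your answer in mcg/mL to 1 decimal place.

3.7 mcg/mL

f = (1/2)^(τ/t½) = (1/2)^(41/35) ≈ 0.4440.
C₀ = D/Vd = 1118/240 ≈ 4.658 mcg/mL.
Before the 6th dose, 5 doses have been given. Superposition: Cmin = C₀·(f + f² + … + f^5).
≈ 4.658 × (0.4440 + 0.1971 + 0.0875 + 0.0389 + 0.0173) ≈ 4.658 × 0.7848 ≈ 3.656 mcg/mL.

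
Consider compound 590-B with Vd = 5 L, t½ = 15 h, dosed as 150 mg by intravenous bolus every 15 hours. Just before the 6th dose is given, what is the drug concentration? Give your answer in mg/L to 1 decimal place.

29.1 mg/L

f = (1/2)^(τ/t½) = (1/2)^(15/15) ≈ 0.5000.
C₀ = D/Vd = 150/5 ≈ 30.000 mg/L.
Before the 6th dose, 5 doses have been given. Superposition: Cmin = C₀·(f + f² + … + f^5).
≈ 30.000 × (0.5000 + 0.2500 + 0.1250 + 0.0625 + 0.0313) ≈ 30.000 × 0.9688 ≈ 29.064 mg/L.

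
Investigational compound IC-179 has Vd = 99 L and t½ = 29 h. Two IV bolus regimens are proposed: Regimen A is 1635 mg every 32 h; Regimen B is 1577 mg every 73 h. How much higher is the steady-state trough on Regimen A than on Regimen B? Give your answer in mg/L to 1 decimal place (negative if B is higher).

Regimen A: f = (1/2)^(32/29) ≈ 0.4654; Cmin,ss = (1635/99)·f/(1−f) ≈ 14.377 mg/L.
Regimen B: f = (1/2)^(73/29) ≈ 0.1747; Cmin,ss = (1577/99)·f/(1−f) ≈ 3.372 mg/L.
Difference ≈ 14.377 − 3.372 ≈ 11.005 mg/L.

11.0 mg/L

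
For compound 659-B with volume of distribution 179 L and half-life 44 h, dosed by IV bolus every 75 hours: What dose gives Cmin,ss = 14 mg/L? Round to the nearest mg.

5662 mg

τ/t½ = 75/44 ≈ 1.7045, so f = (1/2)^(75/44) ≈ 0.306818.
Cmin,ss = (D/Vd)·f/(1−f), so D = Cmin,ss·Vd·(1−f)/f.
D = 14 × 179 × (1−f)/f ≈ 14 × 179 × 2.25926 ≈ 5661.71 mg.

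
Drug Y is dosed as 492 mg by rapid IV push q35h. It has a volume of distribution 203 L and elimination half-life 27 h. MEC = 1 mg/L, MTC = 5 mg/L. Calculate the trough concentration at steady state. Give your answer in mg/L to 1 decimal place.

τ/t½ = 35/27 ≈ 1.2963, so fraction remaining f = (1/2)^(35/27) ≈ 0.4072.
At steady state, accumulation factor R = 1/(1 − e^(−kτ)) ≈ 1.6869.
Single-dose peak C₀ = D/Vd = 492/203 ≈ 2.424 mg/L.
Cmax,ss = C₀/(1 − f) ≈ 2.424/0.5928 ≈ 4.089 mg/L.
Steady-state trough Cmin,ss = Cmax,ss·f ≈ 4.089 × 0.4072 ≈ 1.665 mg/L.
Trough 1.7 mg/L vs MEC 1 mg/L: adequate.

1.7 mg/L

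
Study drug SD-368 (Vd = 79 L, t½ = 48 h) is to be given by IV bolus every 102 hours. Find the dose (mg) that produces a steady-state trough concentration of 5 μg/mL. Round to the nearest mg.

τ/t½ = 102/48 ≈ 2.125, so f = (1/2)^(102/48) ≈ 0.229251.
Cmin,ss = (D/Vd)·f/(1−f), so D = Cmin,ss·Vd·(1−f)/f.
D = 5 × 79 × (1−f)/f ≈ 5 × 79 × 3.36203 ≈ 1328.00 mg.

1328 mg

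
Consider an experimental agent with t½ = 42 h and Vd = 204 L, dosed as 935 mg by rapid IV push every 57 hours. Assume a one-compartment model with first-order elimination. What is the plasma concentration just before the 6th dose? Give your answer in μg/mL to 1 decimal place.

2.9 μg/mL

f = (1/2)^(τ/t½) = (1/2)^(57/42) ≈ 0.3904.
C₀ = D/Vd = 935/204 ≈ 4.583 μg/mL.
Before the 6th dose, 5 doses have been given. Superposition: Cmin = C₀·(f + f² + … + f^5).
≈ 4.583 × (0.3904 + 0.1524 + 0.0595 + 0.0232 + 0.0091) ≈ 4.583 × 0.6346 ≈ 2.908 μg/mL.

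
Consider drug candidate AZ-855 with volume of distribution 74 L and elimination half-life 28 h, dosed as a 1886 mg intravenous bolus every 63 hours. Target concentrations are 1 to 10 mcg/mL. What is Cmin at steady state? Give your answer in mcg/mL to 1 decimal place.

τ/t½ = 63/28 ≈ 2.25, so fraction remaining f = (1/2)^(63/28) ≈ 0.2102.
Single-dose peak C₀ = D/Vd = 1886/74 ≈ 25.486 mcg/mL.
Steady-state trough Cmin,ss = C₀·f/(1−f) ≈ 25.486 × 0.2102/0.7898 ≈ 6.783 mcg/mL.
Trough 6.8 mcg/mL vs MEC 1 mcg/mL: adequate.

6.8 mcg/mL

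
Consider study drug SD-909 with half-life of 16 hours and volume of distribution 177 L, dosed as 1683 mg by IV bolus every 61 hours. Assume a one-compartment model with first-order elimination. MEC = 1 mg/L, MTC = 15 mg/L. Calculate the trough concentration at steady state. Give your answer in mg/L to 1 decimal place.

τ/t½ = 61/16 ≈ 3.8125, so fraction remaining f = (1/2)^(61/16) ≈ 0.0712.
At steady state, accumulation factor R = 1/(1 − e^(−kτ)) ≈ 1.0767.
Each bolus raises the concentration by D/Vd = 1683/177 ≈ 9.508 mg/L.
Cmax,ss = C₀/(1 − f) ≈ 9.508/0.9288 ≈ 10.237 mg/L.
One interval later, Cmin,ss = Cmax,ss·e^(−kτ) ≈ 10.237 × 0.0712 ≈ 0.729 mg/L.
Trough 0.7 mg/L vs MEC 1 mg/L: subtherapeutic.

0.7 mg/L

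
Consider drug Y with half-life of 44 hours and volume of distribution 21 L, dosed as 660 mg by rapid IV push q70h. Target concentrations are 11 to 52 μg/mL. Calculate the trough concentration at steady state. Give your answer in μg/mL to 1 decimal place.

15.6 μg/mL

Over one 70-h interval, 70/44 ≈ 1.5909 half-lives elapse, leaving f ≈ 0.3320 of each dose.
Each bolus raises the concentration by D/Vd = 660/21 ≈ 31.429 μg/mL.
Steady-state trough Cmin,ss = C₀·f/(1−f) ≈ 31.429 × 0.3320/0.6680 ≈ 15.620 μg/mL.
Trough 15.6 μg/mL vs MEC 11 μg/mL: adequate.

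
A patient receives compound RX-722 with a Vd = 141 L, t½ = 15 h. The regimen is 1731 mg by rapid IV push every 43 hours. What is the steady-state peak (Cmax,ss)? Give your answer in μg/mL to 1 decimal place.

14.2 μg/mL

τ/t½ = 43/15 ≈ 2.8667, so fraction remaining f = (1/2)^(43/15) ≈ 0.1371.
At steady state, accumulation factor R = 1/(1 − e^(−kτ)) ≈ 1.1589.
Single-dose peak C₀ = D/Vd = 1731/141 ≈ 12.277 μg/mL.
Steady-state peak Cmax,ss = C₀·R ≈ 12.277 × 1.1589 ≈ 14.228 μg/mL.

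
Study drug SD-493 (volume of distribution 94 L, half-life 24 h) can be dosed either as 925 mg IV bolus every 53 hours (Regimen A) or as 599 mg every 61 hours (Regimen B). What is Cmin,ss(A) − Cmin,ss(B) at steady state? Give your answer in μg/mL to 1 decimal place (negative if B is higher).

Regimen A: f = (1/2)^(53/24) ≈ 0.2164; Cmin,ss = (925/94)·f/(1−f) ≈ 2.718 μg/mL.
Regimen B: f = (1/2)^(61/24) ≈ 0.1717; Cmin,ss = (599/94)·f/(1−f) ≈ 1.321 μg/mL.
Difference ≈ 2.718 − 1.321 ≈ 1.397 μg/mL.

1.4 μg/mL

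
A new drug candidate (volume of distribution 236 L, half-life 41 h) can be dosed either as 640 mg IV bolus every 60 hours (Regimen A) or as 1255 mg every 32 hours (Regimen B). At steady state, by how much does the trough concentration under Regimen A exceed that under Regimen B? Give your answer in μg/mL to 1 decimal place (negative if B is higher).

Regimen A: f = (1/2)^(60/41) ≈ 0.3626; Cmin,ss = (640/236)·f/(1−f) ≈ 1.543 μg/mL.
Regimen B: f = (1/2)^(32/41) ≈ 0.5822; Cmin,ss = (1255/236)·f/(1−f) ≈ 7.410 μg/mL.
Difference ≈ 1.543 − 7.410 ≈ -5.867 μg/mL.

-5.9 μg/mL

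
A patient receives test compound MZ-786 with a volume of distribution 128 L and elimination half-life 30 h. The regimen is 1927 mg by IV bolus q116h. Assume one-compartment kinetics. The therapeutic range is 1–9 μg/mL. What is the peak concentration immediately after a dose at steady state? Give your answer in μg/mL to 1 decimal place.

16.2 μg/mL

Over one 116-h interval, 116/30 ≈ 3.8667 half-lives elapse, leaving f ≈ 0.0686 of each dose.
Accumulation ratio R = 1/(1 − f) ≈ 1/0.9314 ≈ 1.0737.
Each bolus raises the concentration by D/Vd = 1927/128 ≈ 15.055 μg/mL.
Steady-state peak Cmax,ss = C₀·R ≈ 15.055 × 1.0737 ≈ 16.165 μg/mL.
Peak 16.2 μg/mL vs MTC 9 μg/mL: exceeds toxic threshold.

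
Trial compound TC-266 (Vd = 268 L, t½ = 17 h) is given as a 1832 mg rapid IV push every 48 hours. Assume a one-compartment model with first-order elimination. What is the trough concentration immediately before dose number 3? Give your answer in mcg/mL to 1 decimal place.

f = (1/2)^(τ/t½) = (1/2)^(48/17) ≈ 0.1413.
C₀ = D/Vd = 1832/268 ≈ 6.836 mcg/mL.
Before the 3rd dose, 2 doses have been given. Superposition: Cmin = C₀·(f + f²).
≈ 6.836 × (0.1413 + 0.0200) ≈ 6.836 × 0.1613 ≈ 1.103 mcg/mL.

1.1 mcg/mL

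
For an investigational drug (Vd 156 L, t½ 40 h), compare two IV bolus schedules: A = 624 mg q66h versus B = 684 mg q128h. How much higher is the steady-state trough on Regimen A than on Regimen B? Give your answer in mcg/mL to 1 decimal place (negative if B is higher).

Regimen A: f = (1/2)^(66/40) ≈ 0.3186; Cmin,ss = (624/156)·f/(1−f) ≈ 1.870 mcg/mL.
Regimen B: f = (1/2)^(128/40) ≈ 0.1088; Cmin,ss = (684/156)·f/(1−f) ≈ 0.535 mcg/mL.
Difference ≈ 1.870 − 0.535 ≈ 1.335 mcg/mL.

1.3 mcg/mL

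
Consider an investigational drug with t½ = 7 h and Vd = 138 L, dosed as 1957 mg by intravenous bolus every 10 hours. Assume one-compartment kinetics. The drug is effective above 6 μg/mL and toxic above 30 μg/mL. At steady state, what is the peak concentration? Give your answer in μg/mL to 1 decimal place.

22.6 μg/mL

τ/t½ = 10/7 ≈ 1.4286, so fraction remaining f = (1/2)^(10/7) ≈ 0.3715.
Accumulation ratio R = 1/(1 − f) ≈ 1/0.6285 ≈ 1.5911.
Each bolus raises the concentration by D/Vd = 1957/138 ≈ 14.181 μg/mL.
Cmax,ss = C₀/(1 − f) ≈ 14.181/0.6285 ≈ 22.563 μg/mL.
Peak 22.6 μg/mL vs MTC 30 μg/mL: below toxic threshold.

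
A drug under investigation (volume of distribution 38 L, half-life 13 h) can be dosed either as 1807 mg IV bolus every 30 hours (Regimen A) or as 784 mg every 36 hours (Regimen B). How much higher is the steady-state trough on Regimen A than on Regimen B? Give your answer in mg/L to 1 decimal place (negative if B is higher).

8.5 mg/L

Regimen A: f = (1/2)^(30/13) ≈ 0.2020; Cmin,ss = (1807/38)·f/(1−f) ≈ 12.037 mg/L.
Regimen B: f = (1/2)^(36/13) ≈ 0.1467; Cmin,ss = (784/38)·f/(1−f) ≈ 3.547 mg/L.
Difference ≈ 12.037 − 3.547 ≈ 8.490 mg/L.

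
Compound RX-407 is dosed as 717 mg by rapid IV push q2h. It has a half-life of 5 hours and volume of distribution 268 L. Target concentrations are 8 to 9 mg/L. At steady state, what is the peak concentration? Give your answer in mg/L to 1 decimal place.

k = ln2/t½ = ln2/5 ≈ 0.138629 h⁻¹; fraction remaining f = e^(−kτ) = e^(−0.138629×2) ≈ 0.7579.
Accumulation ratio R = 1/(1 − f) ≈ 1/0.2421 ≈ 4.1305.
Single-dose peak C₀ = D/Vd = 717/268 ≈ 2.675 mg/L.
Cmax,ss = C₀/(1 − f) ≈ 2.675/0.2421 ≈ 11.049 mg/L.
Peak 11.0 mg/L vs MTC 9 mg/L: exceeds toxic threshold.

11.0 mg/L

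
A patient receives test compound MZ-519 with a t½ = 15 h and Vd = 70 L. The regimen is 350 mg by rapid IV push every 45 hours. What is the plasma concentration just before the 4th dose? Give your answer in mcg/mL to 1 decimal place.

f = (1/2)^(τ/t½) = (1/2)^(45/15) ≈ 0.1250.
C₀ = D/Vd = 350/70 ≈ 5.000 mcg/mL.
Before the 4th dose, 3 doses have been given. Superposition: Cmin = C₀·(f + f² + … + f^3).
≈ 5.000 × (0.1250 + 0.0156 + 0.0020) ≈ 5.000 × 0.1426 ≈ 0.713 mcg/mL.

0.7 mcg/mL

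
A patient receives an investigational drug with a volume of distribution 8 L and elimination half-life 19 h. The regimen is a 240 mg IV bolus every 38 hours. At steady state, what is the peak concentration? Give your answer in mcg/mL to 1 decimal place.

40.0 mcg/mL

τ = 38 h = 2 half-lives, so f = (1/2)^2 = 0.25.
Accumulation ratio R = 1/(1 − f) = 1/0.75 = 4/3.
Single-dose peak C₀ = D/Vd = 240/8 = 30 mcg/mL.
Steady-state peak Cmax,ss = C₀·R = 30 × 4/3 ≈ 40.000 mcg/mL.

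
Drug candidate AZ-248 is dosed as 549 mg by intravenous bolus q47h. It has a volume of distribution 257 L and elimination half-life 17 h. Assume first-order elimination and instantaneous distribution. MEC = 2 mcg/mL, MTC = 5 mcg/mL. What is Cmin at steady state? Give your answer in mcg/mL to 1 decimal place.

0.4 mcg/mL

τ/t½ = 47/17 ≈ 2.7647, so fraction remaining f = (1/2)^(47/17) ≈ 0.1471.
Accumulation ratio R = 1/(1 − f) ≈ 1/0.8529 ≈ 1.1725.
Single-dose peak C₀ = D/Vd = 549/257 ≈ 2.136 mcg/mL.
Steady-state peak Cmax,ss = C₀·R ≈ 2.136 × 1.1725 ≈ 2.504 mcg/mL.
Steady-state trough Cmin,ss = Cmax,ss·f ≈ 2.504 × 0.1471 ≈ 0.368 mcg/mL.
Trough 0.4 mcg/mL vs MEC 2 mcg/mL: subtherapeutic.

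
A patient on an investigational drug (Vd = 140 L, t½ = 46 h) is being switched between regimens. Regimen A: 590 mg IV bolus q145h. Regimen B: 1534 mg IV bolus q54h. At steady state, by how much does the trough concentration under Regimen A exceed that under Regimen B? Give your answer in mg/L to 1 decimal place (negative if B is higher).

-8.2 mg/L

Regimen A: f = (1/2)^(145/46) ≈ 0.1125; Cmin,ss = (590/140)·f/(1−f) ≈ 0.534 mg/L.
Regimen B: f = (1/2)^(54/46) ≈ 0.4432; Cmin,ss = (1534/140)·f/(1−f) ≈ 8.722 mg/L.
Difference ≈ 0.534 − 8.722 ≈ -8.188 mg/L.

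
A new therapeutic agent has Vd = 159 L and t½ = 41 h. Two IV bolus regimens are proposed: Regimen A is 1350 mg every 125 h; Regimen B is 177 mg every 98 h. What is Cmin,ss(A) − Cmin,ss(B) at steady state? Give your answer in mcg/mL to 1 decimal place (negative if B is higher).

0.9 mcg/mL

Regimen A: f = (1/2)^(125/41) ≈ 0.1208; Cmin,ss = (1350/159)·f/(1−f) ≈ 1.167 mcg/mL.
Regimen B: f = (1/2)^(98/41) ≈ 0.1908; Cmin,ss = (177/159)·f/(1−f) ≈ 0.262 mcg/mL.
Difference ≈ 1.167 − 0.262 ≈ 0.905 mcg/mL.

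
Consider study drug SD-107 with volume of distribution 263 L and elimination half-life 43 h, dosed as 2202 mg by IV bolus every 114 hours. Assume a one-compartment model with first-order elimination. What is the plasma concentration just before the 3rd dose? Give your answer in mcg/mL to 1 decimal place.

f = (1/2)^(τ/t½) = (1/2)^(114/43) ≈ 0.1592.
C₀ = D/Vd = 2202/263 ≈ 8.373 mcg/mL.
Before the 3rd dose, 2 doses have been given. Superposition: Cmin = C₀·(f + f²).
≈ 8.373 × (0.1592 + 0.0253) ≈ 8.373 × 0.1845 ≈ 1.545 mcg/mL.

1.5 mcg/mL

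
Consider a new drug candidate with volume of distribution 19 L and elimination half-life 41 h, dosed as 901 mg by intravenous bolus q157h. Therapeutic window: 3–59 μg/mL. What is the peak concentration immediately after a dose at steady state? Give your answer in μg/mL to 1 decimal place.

Over one 157-h interval, 157/41 ≈ 3.8293 half-lives elapse, leaving f ≈ 0.0704 of each dose.
Accumulation ratio R = 1/(1 − f) ≈ 1/0.9296 ≈ 1.0757.
Single-dose peak C₀ = D/Vd = 901/19 ≈ 47.421 μg/mL.
Cmax,ss = C₀/(1 − f) ≈ 47.421/0.9296 ≈ 51.012 μg/mL.
Peak 51.0 μg/mL vs MTC 59 μg/mL: below toxic threshold.

51.0 μg/mL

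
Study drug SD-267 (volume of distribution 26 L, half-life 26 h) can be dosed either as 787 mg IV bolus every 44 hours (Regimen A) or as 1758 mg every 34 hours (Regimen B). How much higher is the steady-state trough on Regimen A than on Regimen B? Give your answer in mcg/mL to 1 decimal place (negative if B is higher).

Regimen A: f = (1/2)^(44/26) ≈ 0.3094; Cmin,ss = (787/26)·f/(1−f) ≈ 13.561 mcg/mL.
Regimen B: f = (1/2)^(34/26) ≈ 0.4040; Cmin,ss = (1758/26)·f/(1−f) ≈ 45.833 mcg/mL.
Difference ≈ 13.561 − 45.833 ≈ -32.272 mcg/mL.

-32.3 mcg/mL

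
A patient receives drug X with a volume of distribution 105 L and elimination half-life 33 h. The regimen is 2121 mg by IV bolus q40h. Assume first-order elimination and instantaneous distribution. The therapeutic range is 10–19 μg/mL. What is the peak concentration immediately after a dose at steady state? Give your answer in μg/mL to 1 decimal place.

35.5 μg/mL

τ/t½ = 40/33 ≈ 1.2121, so fraction remaining f = (1/2)^(40/33) ≈ 0.4316.
Accumulation ratio R = 1/(1 − f) ≈ 1/0.5684 ≈ 1.7593.
Each bolus raises the concentration by D/Vd = 2121/105 ≈ 20.200 μg/mL.
Steady-state peak Cmax,ss = C₀·R ≈ 20.200 × 1.7593 ≈ 35.538 μg/mL.
Peak 35.5 μg/mL vs MTC 19 μg/mL: exceeds toxic threshold.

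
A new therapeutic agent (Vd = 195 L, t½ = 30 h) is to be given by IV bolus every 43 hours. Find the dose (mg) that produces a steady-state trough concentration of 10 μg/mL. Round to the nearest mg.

3316 mg

τ/t½ = 43/30 ≈ 1.4333, so f = (1/2)^(43/30) ≈ 0.370274.
Cmin,ss = (D/Vd)·f/(1−f), so D = Cmin,ss·Vd·(1−f)/f.
D = 10 × 195 × (1−f)/f ≈ 10 × 195 × 1.70070 ≈ 3316.37 mg.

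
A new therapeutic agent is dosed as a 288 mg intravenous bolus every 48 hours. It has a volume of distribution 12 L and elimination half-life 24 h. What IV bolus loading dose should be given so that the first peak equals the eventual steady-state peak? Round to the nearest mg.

f = (1/2)^(48/24) ≈ 0.250000; accumulation ratio R = 1/(1−f) ≈ 1.33333.
Loading dose to hit Cmax,ss on first dose: D_load = D_maint·R ≈ 288 × 1.33333 ≈ 384.00 mg.

384 mg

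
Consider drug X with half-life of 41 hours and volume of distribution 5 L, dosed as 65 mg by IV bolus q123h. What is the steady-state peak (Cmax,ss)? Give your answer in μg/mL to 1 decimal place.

14.9 μg/mL

τ = 123 h = 3 half-lives, so f = (1/2)^3 = 0.125.
At steady state, R = 1/(1 − 0.125) = 8/7.
Single-dose peak C₀ = D/Vd = 65/5 = 13 μg/mL.
Steady-state peak Cmax,ss = C₀·R = 13 × 8/7 ≈ 14.857 μg/mL.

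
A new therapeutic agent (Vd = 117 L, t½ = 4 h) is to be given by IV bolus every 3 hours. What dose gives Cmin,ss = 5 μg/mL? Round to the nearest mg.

τ/t½ = 3/4 ≈ 0.75, so f = (1/2)^(3/4) ≈ 0.594604.
Cmin,ss = (D/Vd)·f/(1−f), so D = Cmin,ss·Vd·(1−f)/f.
D = 5 × 117 × (1−f)/f ≈ 5 × 117 × 0.68179 ≈ 398.85 mg.

399 mg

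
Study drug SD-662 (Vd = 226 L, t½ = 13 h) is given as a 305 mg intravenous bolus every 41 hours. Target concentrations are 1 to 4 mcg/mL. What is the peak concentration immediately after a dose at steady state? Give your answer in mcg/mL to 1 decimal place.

τ/t½ = 41/13 ≈ 3.1538, so fraction remaining f = (1/2)^(41/13) ≈ 0.1124.
Accumulation ratio R = 1/(1 − f) ≈ 1/0.8876 ≈ 1.1266.
Each bolus raises the concentration by D/Vd = 305/226 ≈ 1.350 mcg/mL.
Cmax,ss = C₀/(1 − f) ≈ 1.350/0.8876 ≈ 1.521 mcg/mL.
Peak 1.5 mcg/mL vs MTC 4 mcg/mL: below toxic threshold.

1.5 mcg/mL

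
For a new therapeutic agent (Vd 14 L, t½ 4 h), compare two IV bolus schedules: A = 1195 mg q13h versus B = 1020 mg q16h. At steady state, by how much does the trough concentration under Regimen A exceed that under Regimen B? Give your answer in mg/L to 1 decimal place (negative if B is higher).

5.2 mg/L

Regimen A: f = (1/2)^(13/4) ≈ 0.1051; Cmin,ss = (1195/14)·f/(1−f) ≈ 10.025 mg/L.
Regimen B: f = (1/2)^(16/4) ≈ 0.0625; Cmin,ss = (1020/14)·f/(1−f) ≈ 4.857 mg/L.
Difference ≈ 10.025 − 4.857 ≈ 5.168 mg/L.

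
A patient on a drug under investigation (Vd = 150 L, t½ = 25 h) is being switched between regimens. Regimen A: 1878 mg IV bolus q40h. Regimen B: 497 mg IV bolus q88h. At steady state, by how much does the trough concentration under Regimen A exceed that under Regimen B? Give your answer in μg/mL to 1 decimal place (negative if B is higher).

Regimen A: f = (1/2)^(40/25) ≈ 0.3299; Cmin,ss = (1878/150)·f/(1−f) ≈ 6.164 μg/mL.
Regimen B: f = (1/2)^(88/25) ≈ 0.0872; Cmin,ss = (497/150)·f/(1−f) ≈ 0.317 μg/mL.
Difference ≈ 6.164 − 0.317 ≈ 5.847 μg/mL.

5.8 μg/mL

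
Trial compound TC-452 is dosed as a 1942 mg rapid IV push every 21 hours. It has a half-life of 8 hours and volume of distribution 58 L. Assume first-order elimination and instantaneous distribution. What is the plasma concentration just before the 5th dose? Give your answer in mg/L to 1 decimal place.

f = (1/2)^(τ/t½) = (1/2)^(21/8) ≈ 0.1621.
C₀ = D/Vd = 1942/58 ≈ 33.483 mg/L.
Before the 5th dose, 4 doses have been given. Superposition: Cmin = C₀·(f + f² + … + f^4).
≈ 33.483 × (0.1621 + 0.0263 + 0.0043 + 0.0007) ≈ 33.483 × 0.1934 ≈ 6.476 mg/L.

6.5 mg/L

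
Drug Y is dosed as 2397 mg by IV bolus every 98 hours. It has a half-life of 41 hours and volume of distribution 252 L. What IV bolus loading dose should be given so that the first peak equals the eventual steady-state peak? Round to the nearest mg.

f = (1/2)^(98/41) ≈ 0.190750; accumulation ratio R = 1/(1−f) ≈ 1.23571.
Loading dose to hit Cmax,ss on first dose: D_load = D_maint·R ≈ 2397 × 1.23571 ≈ 2962.00 mg.

2962 mg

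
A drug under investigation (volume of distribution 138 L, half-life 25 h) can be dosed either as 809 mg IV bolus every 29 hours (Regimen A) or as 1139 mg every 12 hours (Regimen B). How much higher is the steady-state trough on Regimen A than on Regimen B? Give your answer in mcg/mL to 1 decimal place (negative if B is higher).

-16.2 mcg/mL

Regimen A: f = (1/2)^(29/25) ≈ 0.4475; Cmin,ss = (809/138)·f/(1−f) ≈ 4.748 mcg/mL.
Regimen B: f = (1/2)^(12/25) ≈ 0.7170; Cmin,ss = (1139/138)·f/(1−f) ≈ 20.911 mcg/mL.
Difference ≈ 4.748 − 20.911 ≈ -16.163 mcg/mL.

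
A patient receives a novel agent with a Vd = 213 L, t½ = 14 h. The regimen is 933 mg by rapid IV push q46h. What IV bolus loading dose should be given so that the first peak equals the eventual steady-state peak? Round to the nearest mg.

1040 mg

f = (1/2)^(46/14) ≈ 0.102542; accumulation ratio R = 1/(1−f) ≈ 1.11426.
Loading dose to hit Cmax,ss on first dose: D_load = D_maint·R ≈ 933 × 1.11426 ≈ 1039.60 mg.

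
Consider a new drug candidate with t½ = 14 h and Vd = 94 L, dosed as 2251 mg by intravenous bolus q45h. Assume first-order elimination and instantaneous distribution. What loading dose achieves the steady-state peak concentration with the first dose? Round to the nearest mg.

f = (1/2)^(45/14) ≈ 0.107747; accumulation ratio R = 1/(1−f) ≈ 1.12076.
Loading dose to hit Cmax,ss on first dose: D_load = D_maint·R ≈ 2251 × 1.12076 ≈ 2522.83 mg.

2523 mg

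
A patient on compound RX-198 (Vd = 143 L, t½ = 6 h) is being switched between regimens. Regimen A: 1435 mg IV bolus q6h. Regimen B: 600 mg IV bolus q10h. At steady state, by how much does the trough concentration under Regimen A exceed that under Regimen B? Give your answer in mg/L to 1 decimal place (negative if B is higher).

8.1 mg/L

Regimen A: f = (1/2)^(6/6) ≈ 0.5000; Cmin,ss = (1435/143)·f/(1−f) ≈ 10.035 mg/L.
Regimen B: f = (1/2)^(10/6) ≈ 0.3150; Cmin,ss = (600/143)·f/(1−f) ≈ 1.929 mg/L.
Difference ≈ 10.035 − 1.929 ≈ 8.106 mg/L.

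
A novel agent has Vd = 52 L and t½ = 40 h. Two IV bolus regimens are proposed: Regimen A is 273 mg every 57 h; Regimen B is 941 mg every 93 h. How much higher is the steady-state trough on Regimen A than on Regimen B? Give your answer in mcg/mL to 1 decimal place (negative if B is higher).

Regimen A: f = (1/2)^(57/40) ≈ 0.3724; Cmin,ss = (273/52)·f/(1−f) ≈ 3.115 mcg/mL.
Regimen B: f = (1/2)^(93/40) ≈ 0.1996; Cmin,ss = (941/52)·f/(1−f) ≈ 4.513 mcg/mL.
Difference ≈ 3.115 − 4.513 ≈ -1.398 mcg/mL.

-1.4 mcg/mL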